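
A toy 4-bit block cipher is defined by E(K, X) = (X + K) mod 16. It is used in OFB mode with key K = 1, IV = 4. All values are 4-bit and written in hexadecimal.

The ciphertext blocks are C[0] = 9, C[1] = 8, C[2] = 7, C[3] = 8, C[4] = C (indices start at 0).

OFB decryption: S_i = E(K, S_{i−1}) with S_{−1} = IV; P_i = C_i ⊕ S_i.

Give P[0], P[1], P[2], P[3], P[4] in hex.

P[0]: S = E(K, 4) = 5; 9 ⊕ 5 = C.
P[1]: S = E(K, 5) = 6; 8 ⊕ 6 = E.
P[2]: S = E(K, 6) = 7; 7 ⊕ 7 = 0.
P[3]: S = E(K, 7) = 8; 8 ⊕ 8 = 0.
P[4]: S = E(K, 8) = 9; C ⊕ 9 = 5.

P[0] = C, P[1] = E, P[2] = 0, P[3] = 0, P[4] = 5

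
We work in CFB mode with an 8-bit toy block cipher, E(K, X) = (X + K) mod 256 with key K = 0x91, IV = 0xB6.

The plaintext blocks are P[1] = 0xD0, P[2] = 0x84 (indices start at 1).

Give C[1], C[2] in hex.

C[1] = 0x97, C[2] = 0xAC

CFB encryption: C_i = P_i ⊕ E(K, C_{i−1}), with C_{0} = IV.
C[1]: E(K, 0xB6) = 0x47; 0xD0 ⊕ 0x47 = 0x97.
C[2]: E(K, 0x97) = 0x28; 0x84 ⊕ 0x28 = 0xAC.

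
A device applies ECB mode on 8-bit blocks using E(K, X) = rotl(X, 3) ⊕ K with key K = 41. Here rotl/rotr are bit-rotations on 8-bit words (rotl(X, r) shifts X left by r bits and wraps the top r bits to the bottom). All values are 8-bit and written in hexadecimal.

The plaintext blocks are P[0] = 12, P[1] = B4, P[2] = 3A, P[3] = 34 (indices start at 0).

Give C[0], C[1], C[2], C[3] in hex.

C[0] = D1, C[1] = E4, C[2] = 90, C[3] = E0

ECB encryption: C_i = E(K, P_i).
C[0]: E(K, 12) = D1.
C[1]: E(K, B4) = E4.
C[2]: E(K, 3A) = 90.
C[3]: E(K, 34) = E0.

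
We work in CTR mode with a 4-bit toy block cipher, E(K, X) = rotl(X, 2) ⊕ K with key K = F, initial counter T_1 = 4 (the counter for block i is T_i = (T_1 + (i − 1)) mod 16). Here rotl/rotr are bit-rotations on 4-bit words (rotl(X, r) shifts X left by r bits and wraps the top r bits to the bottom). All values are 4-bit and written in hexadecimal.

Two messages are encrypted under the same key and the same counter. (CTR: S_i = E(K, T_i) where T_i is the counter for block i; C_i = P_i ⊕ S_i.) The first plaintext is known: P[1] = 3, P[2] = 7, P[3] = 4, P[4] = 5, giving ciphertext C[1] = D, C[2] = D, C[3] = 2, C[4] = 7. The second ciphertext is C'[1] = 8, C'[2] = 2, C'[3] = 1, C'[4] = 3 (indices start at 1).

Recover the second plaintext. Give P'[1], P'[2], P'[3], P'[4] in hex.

In CTR with a reused counter, both messages share the same keystream S_i, so C_i ⊕ C'_i = P_i ⊕ P'_i and thus P'_i = P_i ⊕ C_i ⊕ C'_i.
P'[1]: 3 ⊕ D ⊕ 8 = 6.
P'[2]: 7 ⊕ D ⊕ 2 = 8.
P'[3]: 4 ⊕ 2 ⊕ 1 = 7.
P'[4]: 5 ⊕ 7 ⊕ 3 = 1.

P'[1] = 6, P'[2] = 8, P'[3] = 7, P'[4] = 1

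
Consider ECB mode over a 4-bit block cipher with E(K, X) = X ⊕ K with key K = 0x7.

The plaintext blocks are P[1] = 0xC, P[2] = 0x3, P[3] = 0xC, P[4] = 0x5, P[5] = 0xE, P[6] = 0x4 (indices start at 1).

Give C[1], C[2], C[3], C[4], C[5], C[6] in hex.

C[1] = 0xB, C[2] = 0x4, C[3] = 0xB, C[4] = 0x2, C[5] = 0x9, C[6] = 0x3

ECB encryption: C_i = E(K, P_i).
C[1]: E(K, 0xC) = 0xB.
C[2]: E(K, 0x3) = 0x4.
C[3]: E(K, 0xC) = 0xB.
C[4]: E(K, 0x5) = 0x2.
C[5]: E(K, 0xE) = 0x9.
C[6]: E(K, 0x4) = 0x3.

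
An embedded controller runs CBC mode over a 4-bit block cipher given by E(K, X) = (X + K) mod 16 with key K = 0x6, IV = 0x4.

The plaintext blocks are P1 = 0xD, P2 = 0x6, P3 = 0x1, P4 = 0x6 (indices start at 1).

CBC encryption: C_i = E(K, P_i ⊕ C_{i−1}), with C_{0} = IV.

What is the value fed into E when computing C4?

C1: P1 ⊕ 0x4 = 0x9; E(K, 0x9) = 0xF.
C2: P2 ⊕ 0xF = 0x9; E(K, 0x9) = 0xF.
C3: P3 ⊕ 0xF = 0xE; E(K, 0xE) = 0x4.
C4: P4 ⊕ 0x4 = 0x2; E(K, 0x2) = 0x8.
So the input to E for block 4 is 0x2.

0x2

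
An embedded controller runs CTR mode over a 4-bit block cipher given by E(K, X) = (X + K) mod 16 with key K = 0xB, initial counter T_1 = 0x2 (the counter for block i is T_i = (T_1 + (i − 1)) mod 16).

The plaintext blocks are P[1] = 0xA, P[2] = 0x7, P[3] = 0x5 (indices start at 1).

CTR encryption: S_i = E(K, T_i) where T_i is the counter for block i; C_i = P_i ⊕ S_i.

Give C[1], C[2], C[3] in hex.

C[1] = 0x7, C[2] = 0x9, C[3] = 0xA

C[1]: T = 0x2, S = E(K, T) = 0xD; 0xA ⊕ 0xD = 0x7.
C[2]: T = 0x3, S = E(K, T) = 0xE; 0x7 ⊕ 0xE = 0x9.
C[3]: T = 0x4, S = E(K, T) = 0xF; 0x5 ⊕ 0xF = 0xA.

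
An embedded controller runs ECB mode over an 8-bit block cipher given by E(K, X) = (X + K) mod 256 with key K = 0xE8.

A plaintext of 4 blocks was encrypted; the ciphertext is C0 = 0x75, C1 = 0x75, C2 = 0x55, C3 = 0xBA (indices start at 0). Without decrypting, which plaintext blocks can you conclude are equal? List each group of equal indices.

P0 = P1

ECB encrypts each block independently with the same key, so equal ciphertext blocks imply equal plaintext blocks.
C0 = C1 = 0x75, so P0 = P1.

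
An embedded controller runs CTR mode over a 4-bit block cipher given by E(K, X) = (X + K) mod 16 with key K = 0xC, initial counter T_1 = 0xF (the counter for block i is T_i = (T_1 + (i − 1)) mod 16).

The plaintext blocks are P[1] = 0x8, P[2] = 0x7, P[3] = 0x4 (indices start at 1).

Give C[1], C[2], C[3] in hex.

C[1] = 0x3, C[2] = 0xB, C[3] = 0x9

CTR encryption: S_i = E(K, T_i) where T_i is the counter for block i; C_i = P_i ⊕ S_i.
C[1]: T = 0xF, S = E(K, T) = 0xB; 0x8 ⊕ 0xB = 0x3.
C[2]: T = 0x0, S = E(K, T) = 0xC; 0x7 ⊕ 0xC = 0xB.
C[3]: T = 0x1, S = E(K, T) = 0xD; 0x4 ⊕ 0xD = 0x9.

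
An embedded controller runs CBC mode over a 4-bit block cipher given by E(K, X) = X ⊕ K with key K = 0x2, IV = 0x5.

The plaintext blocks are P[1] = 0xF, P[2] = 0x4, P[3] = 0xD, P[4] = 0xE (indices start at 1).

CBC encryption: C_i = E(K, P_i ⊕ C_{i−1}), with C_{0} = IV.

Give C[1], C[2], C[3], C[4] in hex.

C[1] = 0x8, C[2] = 0xE, C[3] = 0x1, C[4] = 0xD

C[1]: P[1] ⊕ 0x5 = 0xA; E(K, 0xA) = 0x8.
C[2]: P[2] ⊕ 0x8 = 0xC; E(K, 0xC) = 0xE.
C[3]: P[3] ⊕ 0xE = 0x3; E(K, 0x3) = 0x1.
C[4]: P[4] ⊕ 0x1 = 0xF; E(K, 0xF) = 0xD.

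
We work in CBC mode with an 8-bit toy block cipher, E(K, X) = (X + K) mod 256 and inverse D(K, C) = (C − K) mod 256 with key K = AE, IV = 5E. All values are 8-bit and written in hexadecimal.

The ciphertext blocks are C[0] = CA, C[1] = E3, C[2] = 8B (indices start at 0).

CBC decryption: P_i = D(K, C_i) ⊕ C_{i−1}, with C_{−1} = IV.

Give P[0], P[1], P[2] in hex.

P[0] = 42, P[1] = FF, P[2] = 3E

P[0]: D(K, CA) = 1C; 1C ⊕ 5E = 42.
P[1]: D(K, E3) = 35; 35 ⊕ CA = FF.
P[2]: D(K, 8B) = DD; DD ⊕ E3 = 3E.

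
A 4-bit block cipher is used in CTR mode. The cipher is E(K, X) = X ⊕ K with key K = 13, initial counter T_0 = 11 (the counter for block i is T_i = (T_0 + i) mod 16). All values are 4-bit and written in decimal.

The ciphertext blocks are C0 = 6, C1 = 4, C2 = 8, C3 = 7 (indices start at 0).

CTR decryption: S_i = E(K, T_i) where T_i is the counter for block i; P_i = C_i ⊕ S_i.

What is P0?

P0 = 0

P0: T = 11, S = E(K, T) = 6; 6 ⊕ 6 = 0.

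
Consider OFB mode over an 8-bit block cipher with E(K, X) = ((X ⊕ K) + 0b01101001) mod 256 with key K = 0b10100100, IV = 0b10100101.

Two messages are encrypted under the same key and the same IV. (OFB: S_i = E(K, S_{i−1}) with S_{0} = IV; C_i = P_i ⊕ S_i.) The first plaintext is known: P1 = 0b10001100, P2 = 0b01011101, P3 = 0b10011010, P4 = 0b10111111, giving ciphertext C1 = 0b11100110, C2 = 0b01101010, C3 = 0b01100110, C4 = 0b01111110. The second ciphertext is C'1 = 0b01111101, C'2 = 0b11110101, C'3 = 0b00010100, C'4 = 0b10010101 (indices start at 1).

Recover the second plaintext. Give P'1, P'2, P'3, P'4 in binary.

P'1 = 0b00010111, P'2 = 0b11000010, P'3 = 0b11101000, P'4 = 0b01010100

In OFB with a reused IV, both messages share the same keystream S_i, so C_i ⊕ C'_i = P_i ⊕ P'_i and thus P'_i = P_i ⊕ C_i ⊕ C'_i.
P'1: 0b10001100 ⊕ 0b11100110 ⊕ 0b01111101 = 0b00010111.
P'2: 0b01011101 ⊕ 0b01101010 ⊕ 0b11110101 = 0b11000010.
P'3: 0b10011010 ⊕ 0b01100110 ⊕ 0b00010100 = 0b11101000.
P'4: 0b10111111 ⊕ 0b01111110 ⊕ 0b10010101 = 0b01010100.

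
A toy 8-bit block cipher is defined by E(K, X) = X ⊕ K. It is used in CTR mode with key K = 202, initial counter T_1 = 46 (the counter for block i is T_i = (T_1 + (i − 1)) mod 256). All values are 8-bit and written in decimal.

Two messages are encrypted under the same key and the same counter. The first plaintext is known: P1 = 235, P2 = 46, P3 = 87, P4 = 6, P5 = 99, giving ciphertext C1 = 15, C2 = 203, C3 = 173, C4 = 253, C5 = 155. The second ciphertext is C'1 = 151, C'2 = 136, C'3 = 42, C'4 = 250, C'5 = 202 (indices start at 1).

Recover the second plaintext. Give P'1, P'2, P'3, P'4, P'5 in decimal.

P'1 = 115, P'2 = 109, P'3 = 208, P'4 = 1, P'5 = 50

In CTR with a reused counter, both messages share the same keystream S_i, so C_i ⊕ C'_i = P_i ⊕ P'_i and thus P'_i = P_i ⊕ C_i ⊕ C'_i.
P'1: 235 ⊕ 15 ⊕ 151 = 115.
P'2: 46 ⊕ 203 ⊕ 136 = 109.
P'3: 87 ⊕ 173 ⊕ 42 = 208.
P'4: 6 ⊕ 253 ⊕ 250 = 1.
P'5: 99 ⊕ 155 ⊕ 202 = 50.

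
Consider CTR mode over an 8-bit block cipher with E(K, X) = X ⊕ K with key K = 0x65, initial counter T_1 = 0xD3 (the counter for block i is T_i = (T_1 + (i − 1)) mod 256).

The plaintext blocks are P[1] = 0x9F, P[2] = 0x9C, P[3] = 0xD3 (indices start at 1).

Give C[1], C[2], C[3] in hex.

CTR encryption: S_i = E(K, T_i) where T_i is the counter for block i; C_i = P_i ⊕ S_i.
C[1]: T = 0xD3, S = E(K, T) = 0xB6; 0x9F ⊕ 0xB6 = 0x29.
C[2]: T = 0xD4, S = E(K, T) = 0xB1; 0x9C ⊕ 0xB1 = 0x2D.
C[3]: T = 0xD5, S = E(K, T) = 0xB0; 0xD3 ⊕ 0xB0 = 0x63.

C[1] = 0x29, C[2] = 0x2D, C[3] = 0x63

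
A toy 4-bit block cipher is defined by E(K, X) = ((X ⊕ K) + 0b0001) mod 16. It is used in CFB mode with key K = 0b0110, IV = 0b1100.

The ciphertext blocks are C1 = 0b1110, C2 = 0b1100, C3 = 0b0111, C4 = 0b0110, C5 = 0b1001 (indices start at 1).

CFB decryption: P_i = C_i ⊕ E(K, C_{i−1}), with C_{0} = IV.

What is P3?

P3: E(K, 0b1100) = 0b1011; 0b0111 ⊕ 0b1011 = 0b1100.

P3 = 0b1100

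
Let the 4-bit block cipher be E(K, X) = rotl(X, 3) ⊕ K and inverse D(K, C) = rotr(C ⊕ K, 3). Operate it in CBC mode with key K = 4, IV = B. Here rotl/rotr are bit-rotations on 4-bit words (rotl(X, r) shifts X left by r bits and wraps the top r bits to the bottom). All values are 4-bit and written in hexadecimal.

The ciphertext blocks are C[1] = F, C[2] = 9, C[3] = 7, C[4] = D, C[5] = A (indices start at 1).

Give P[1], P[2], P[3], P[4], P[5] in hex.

P[1] = C, P[2] = 4, P[3] = F, P[4] = 4, P[5] = 0

CBC decryption: P_i = D(K, C_i) ⊕ C_{i−1}, with C_{0} = IV.
P[1]: D(K, F) = 7; 7 ⊕ B = C.
P[2]: D(K, 9) = B; B ⊕ F = 4.
P[3]: D(K, 7) = 6; 6 ⊕ 9 = F.
P[4]: D(K, D) = 3; 3 ⊕ 7 = 4.
P[5]: D(K, A) = D; D ⊕ D = 0.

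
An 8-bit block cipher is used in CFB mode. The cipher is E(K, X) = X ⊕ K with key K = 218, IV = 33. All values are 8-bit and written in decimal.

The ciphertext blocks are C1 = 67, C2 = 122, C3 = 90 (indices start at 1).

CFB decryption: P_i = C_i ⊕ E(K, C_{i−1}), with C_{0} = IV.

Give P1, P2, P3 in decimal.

P1: E(K, 33) = 251; 67 ⊕ 251 = 184.
P2: E(K, 67) = 153; 122 ⊕ 153 = 227.
P3: E(K, 122) = 160; 90 ⊕ 160 = 250.

P1 = 184, P2 = 227, P3 = 250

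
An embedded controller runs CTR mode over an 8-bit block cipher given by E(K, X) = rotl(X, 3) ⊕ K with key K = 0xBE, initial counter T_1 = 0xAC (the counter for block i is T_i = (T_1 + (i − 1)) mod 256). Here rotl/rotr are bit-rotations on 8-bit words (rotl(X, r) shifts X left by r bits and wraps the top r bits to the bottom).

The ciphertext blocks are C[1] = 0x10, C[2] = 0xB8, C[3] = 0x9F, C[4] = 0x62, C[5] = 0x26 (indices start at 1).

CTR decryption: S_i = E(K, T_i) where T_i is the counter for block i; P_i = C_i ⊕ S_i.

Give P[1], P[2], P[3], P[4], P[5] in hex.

P[1] = 0xCB, P[2] = 0x6B, P[3] = 0x54, P[4] = 0xA1, P[5] = 0x1D

P[1]: T = 0xAC, S = E(K, T) = 0xDB; 0x10 ⊕ 0xDB = 0xCB.
P[2]: T = 0xAD, S = E(K, T) = 0xD3; 0xB8 ⊕ 0xD3 = 0x6B.
P[3]: T = 0xAE, S = E(K, T) = 0xCB; 0x9F ⊕ 0xCB = 0x54.
P[4]: T = 0xAF, S = E(K, T) = 0xC3; 0x62 ⊕ 0xC3 = 0xA1.
P[5]: T = 0xB0, S = E(K, T) = 0x3B; 0x26 ⊕ 0x3B = 0x1D.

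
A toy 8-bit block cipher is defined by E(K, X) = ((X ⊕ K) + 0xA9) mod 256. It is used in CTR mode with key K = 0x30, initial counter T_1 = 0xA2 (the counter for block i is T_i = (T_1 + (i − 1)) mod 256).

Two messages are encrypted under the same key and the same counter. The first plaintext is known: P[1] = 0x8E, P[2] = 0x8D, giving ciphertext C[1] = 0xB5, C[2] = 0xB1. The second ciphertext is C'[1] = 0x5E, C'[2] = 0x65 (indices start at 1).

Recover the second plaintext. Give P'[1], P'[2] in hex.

In CTR with a reused counter, both messages share the same keystream S_i, so C_i ⊕ C'_i = P_i ⊕ P'_i and thus P'_i = P_i ⊕ C_i ⊕ C'_i.
P'[1]: 0x8E ⊕ 0xB5 ⊕ 0x5E = 0x65.
P'[2]: 0x8D ⊕ 0xB1 ⊕ 0x65 = 0x59.

P'[1] = 0x65, P'[2] = 0x59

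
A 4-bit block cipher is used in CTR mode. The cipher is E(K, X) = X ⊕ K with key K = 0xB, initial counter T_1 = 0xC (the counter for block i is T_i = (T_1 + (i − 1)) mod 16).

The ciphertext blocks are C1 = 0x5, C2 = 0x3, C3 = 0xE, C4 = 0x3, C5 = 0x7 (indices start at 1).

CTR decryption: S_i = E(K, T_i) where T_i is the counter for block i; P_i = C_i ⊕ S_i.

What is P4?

P4: T = 0xF, S = E(K, T) = 0x4; 0x3 ⊕ 0x4 = 0x7.

P4 = 0x7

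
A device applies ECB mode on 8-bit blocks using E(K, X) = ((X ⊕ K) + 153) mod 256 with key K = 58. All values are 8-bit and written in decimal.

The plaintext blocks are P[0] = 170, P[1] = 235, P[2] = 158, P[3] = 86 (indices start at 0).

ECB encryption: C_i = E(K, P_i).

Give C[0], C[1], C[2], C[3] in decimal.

C[0] = 41, C[1] = 106, C[2] = 61, C[3] = 5

C[0]: E(K, 170) = 41.
C[1]: E(K, 235) = 106.
C[2]: E(K, 158) = 61.
C[3]: E(K, 86) = 5.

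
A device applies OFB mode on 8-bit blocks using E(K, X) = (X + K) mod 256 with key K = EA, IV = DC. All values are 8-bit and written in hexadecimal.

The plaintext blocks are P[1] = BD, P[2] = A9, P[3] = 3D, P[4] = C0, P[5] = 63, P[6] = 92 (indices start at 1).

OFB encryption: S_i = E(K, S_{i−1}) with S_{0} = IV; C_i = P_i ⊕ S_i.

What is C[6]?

C[6] = CA

C[1]: S = E(K, DC) = C6; BD ⊕ C6 = 7B.
C[2]: S = E(K, C6) = B0; A9 ⊕ B0 = 19.
C[3]: S = E(K, B0) = 9A; 3D ⊕ 9A = A7.
C[4]: S = E(K, 9A) = 84; C0 ⊕ 84 = 44.
C[5]: S = E(K, 84) = 6E; 63 ⊕ 6E = 0D.
C[6]: S = E(K, 6E) = 58; 92 ⊕ 58 = CA.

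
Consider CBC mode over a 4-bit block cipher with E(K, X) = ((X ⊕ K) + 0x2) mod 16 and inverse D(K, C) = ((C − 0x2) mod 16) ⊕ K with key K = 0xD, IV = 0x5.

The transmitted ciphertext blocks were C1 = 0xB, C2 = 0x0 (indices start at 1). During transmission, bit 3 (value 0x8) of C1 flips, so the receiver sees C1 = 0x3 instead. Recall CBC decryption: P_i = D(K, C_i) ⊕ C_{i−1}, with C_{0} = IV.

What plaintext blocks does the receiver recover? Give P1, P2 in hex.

P1 = 0x9, P2 = 0x0

Only C1 changed, to 0x3. In CBC, a change in C_i garbles P_i and flips the same bit in P_{i+1}. Decrypting the received ciphertext:
P1: D(K, 0x3) = 0xC; 0xC ⊕ 0x5 = 0x9.
P2: D(K, 0x0) = 0x3; 0x3 ⊕ 0x3 = 0x0.
Blocks that differ from the original plaintext: P1, P2.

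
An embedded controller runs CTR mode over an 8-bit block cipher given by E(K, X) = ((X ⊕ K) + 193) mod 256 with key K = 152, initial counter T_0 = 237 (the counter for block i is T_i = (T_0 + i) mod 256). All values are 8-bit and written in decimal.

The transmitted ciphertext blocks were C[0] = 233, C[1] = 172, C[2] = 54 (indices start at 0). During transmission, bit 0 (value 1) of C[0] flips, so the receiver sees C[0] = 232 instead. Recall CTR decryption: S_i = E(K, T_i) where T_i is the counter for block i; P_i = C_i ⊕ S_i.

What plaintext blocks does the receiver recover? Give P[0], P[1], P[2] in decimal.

P[0] = 222, P[1] = 155, P[2] = 14

Only C[0] changed, to 232. In CTR, a change in C_i flips the same bit in P_i only; the keystream is unaffected. Decrypting the received ciphertext:
P[0]: T = 237, S = E(K, T) = 54; 232 ⊕ 54 = 222.
P[1]: T = 238, S = E(K, T) = 55; 172 ⊕ 55 = 155.
P[2]: T = 239, S = E(K, T) = 56; 54 ⊕ 56 = 14.
Blocks that differ from the original plaintext: P[0].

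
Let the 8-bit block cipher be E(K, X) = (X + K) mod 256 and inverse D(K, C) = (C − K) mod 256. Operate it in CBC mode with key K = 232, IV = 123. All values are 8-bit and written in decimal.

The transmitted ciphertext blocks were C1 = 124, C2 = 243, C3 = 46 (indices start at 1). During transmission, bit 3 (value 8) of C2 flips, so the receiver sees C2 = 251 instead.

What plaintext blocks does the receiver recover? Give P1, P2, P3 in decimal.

CBC decryption: P_i = D(K, C_i) ⊕ C_{i−1}, with C_{0} = IV.
Only C2 changed, to 251. In CBC, a change in C_i garbles P_i and flips the same bit in P_{i+1}. Decrypting the received ciphertext:
P1: D(K, 124) = 148; 148 ⊕ 123 = 239.
P2: D(K, 251) = 19; 19 ⊕ 124 = 111.
P3: D(K, 46) = 70; 70 ⊕ 251 = 189.
Blocks that differ from the original plaintext: P2, P3.

P1 = 239, P2 = 111, P3 = 189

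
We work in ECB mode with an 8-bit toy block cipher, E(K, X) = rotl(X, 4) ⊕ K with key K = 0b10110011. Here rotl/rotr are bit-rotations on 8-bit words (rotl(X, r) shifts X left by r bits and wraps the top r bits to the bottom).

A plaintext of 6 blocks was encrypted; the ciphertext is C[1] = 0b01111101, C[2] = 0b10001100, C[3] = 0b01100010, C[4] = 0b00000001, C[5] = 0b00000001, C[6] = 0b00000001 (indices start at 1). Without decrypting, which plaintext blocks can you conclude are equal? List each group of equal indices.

ECB encrypts each block independently with the same key, so equal ciphertext blocks imply equal plaintext blocks.
C[4] = C[5] = C[6] = 0b00000001, so P[4] = P[5] = P[6].

P[4] = P[5] = P[6]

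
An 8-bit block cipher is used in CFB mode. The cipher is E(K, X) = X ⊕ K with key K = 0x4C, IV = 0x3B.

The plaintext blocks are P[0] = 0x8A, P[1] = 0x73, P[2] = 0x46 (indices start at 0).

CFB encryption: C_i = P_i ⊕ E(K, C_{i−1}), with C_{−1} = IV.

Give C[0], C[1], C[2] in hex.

C[0] = 0xFD, C[1] = 0xC2, C[2] = 0xC8

C[0]: E(K, 0x3B) = 0x77; 0x8A ⊕ 0x77 = 0xFD.
C[1]: E(K, 0xFD) = 0xB1; 0x73 ⊕ 0xB1 = 0xC2.
C[2]: E(K, 0xC2) = 0x8E; 0x46 ⊕ 0x8E = 0xC8.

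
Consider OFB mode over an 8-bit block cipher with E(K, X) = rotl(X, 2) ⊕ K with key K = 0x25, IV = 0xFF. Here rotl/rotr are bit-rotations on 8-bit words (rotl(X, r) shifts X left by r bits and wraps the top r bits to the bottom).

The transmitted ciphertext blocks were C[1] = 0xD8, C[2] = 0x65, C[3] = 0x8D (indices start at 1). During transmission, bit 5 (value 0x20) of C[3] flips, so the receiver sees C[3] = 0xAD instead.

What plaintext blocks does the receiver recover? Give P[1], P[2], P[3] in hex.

P[1] = 0x02, P[2] = 0x2B, P[3] = 0xB1

OFB decryption: S_i = E(K, S_{i−1}) with S_{0} = IV; P_i = C_i ⊕ S_i.
Only C[3] changed, to 0xAD. In OFB, a change in C_i flips the same bit in P_i only; the keystream is unaffected. Decrypting the received ciphertext:
P[1]: S = E(K, 0xFF) = 0xDA; 0xD8 ⊕ 0xDA = 0x02.
P[2]: S = E(K, 0xDA) = 0x4E; 0x65 ⊕ 0x4E = 0x2B.
P[3]: S = E(K, 0x4E) = 0x1C; 0xAD ⊕ 0x1C = 0xB1.
Blocks that differ from the original plaintext: P[3].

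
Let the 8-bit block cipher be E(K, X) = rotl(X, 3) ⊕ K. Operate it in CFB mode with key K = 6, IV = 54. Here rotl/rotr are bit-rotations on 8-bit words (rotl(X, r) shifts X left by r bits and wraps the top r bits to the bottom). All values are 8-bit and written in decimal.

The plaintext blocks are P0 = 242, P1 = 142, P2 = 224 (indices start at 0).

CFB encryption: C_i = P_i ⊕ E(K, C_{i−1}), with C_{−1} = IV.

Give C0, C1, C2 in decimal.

C0: E(K, 54) = 183; 242 ⊕ 183 = 69.
C1: E(K, 69) = 44; 142 ⊕ 44 = 162.
C2: E(K, 162) = 19; 224 ⊕ 19 = 243.

C0 = 69, C1 = 162, C2 = 243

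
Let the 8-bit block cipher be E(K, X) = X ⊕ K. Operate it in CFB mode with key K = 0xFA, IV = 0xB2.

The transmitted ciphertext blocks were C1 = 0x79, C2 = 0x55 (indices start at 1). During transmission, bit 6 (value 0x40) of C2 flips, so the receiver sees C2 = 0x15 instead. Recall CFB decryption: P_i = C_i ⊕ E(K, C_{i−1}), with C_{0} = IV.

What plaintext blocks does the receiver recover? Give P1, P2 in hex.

P1 = 0x31, P2 = 0x96

Only C2 changed, to 0x15. In CFB, a change in C_i flips the same bit in P_i and garbles P_{i+1}. Decrypting the received ciphertext:
P1: E(K, 0xB2) = 0x48; 0x79 ⊕ 0x48 = 0x31.
P2: E(K, 0x79) = 0x83; 0x15 ⊕ 0x83 = 0x96.
Blocks that differ from the original plaintext: P2.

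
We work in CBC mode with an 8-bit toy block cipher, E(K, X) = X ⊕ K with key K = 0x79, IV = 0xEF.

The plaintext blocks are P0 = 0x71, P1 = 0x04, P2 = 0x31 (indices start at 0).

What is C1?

C1 = 0x9A

CBC encryption: C_i = E(K, P_i ⊕ C_{i−1}), with C_{−1} = IV.
C0: P0 ⊕ 0xEF = 0x9E; E(K, 0x9E) = 0xE7.
C1: P1 ⊕ 0xE7 = 0xE3; E(K, 0xE3) = 0x9A.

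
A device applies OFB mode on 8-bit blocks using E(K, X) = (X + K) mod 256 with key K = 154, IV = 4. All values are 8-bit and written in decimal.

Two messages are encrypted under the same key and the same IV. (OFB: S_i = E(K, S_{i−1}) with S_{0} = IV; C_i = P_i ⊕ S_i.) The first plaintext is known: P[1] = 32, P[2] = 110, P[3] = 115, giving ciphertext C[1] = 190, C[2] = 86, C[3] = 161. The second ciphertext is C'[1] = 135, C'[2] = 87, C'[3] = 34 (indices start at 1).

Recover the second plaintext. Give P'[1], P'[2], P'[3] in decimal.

In OFB with a reused IV, both messages share the same keystream S_i, so C_i ⊕ C'_i = P_i ⊕ P'_i and thus P'_i = P_i ⊕ C_i ⊕ C'_i.
P'[1]: 32 ⊕ 190 ⊕ 135 = 25.
P'[2]: 110 ⊕ 86 ⊕ 87 = 111.
P'[3]: 115 ⊕ 161 ⊕ 34 = 240.

P'[1] = 25, P'[2] = 111, P'[3] = 240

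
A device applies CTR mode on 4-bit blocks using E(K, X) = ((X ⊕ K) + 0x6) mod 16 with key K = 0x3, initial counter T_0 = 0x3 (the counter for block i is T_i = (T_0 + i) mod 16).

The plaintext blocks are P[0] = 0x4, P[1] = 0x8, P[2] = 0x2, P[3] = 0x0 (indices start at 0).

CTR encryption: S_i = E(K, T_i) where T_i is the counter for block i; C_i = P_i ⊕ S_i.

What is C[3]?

C[3] = 0xB

C[0]: T = 0x3, S = E(K, T) = 0x6; 0x4 ⊕ 0x6 = 0x2.
C[1]: T = 0x4, S = E(K, T) = 0xD; 0x8 ⊕ 0xD = 0x5.
C[2]: T = 0x5, S = E(K, T) = 0xC; 0x2 ⊕ 0xC = 0xE.
C[3]: T = 0x6, S = E(K, T) = 0xB; 0x0 ⊕ 0xB = 0xB.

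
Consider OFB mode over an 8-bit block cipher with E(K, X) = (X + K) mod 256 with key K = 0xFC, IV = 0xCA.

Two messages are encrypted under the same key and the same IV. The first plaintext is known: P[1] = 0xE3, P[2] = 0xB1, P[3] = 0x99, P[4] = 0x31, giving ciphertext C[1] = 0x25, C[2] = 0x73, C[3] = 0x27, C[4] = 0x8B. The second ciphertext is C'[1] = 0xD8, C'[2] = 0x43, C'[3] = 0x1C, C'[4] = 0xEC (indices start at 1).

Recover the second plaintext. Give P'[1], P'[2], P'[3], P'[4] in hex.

In OFB with a reused IV, both messages share the same keystream S_i, so C_i ⊕ C'_i = P_i ⊕ P'_i and thus P'_i = P_i ⊕ C_i ⊕ C'_i.
P'[1]: 0xE3 ⊕ 0x25 ⊕ 0xD8 = 0x1E.
P'[2]: 0xB1 ⊕ 0x73 ⊕ 0x43 = 0x81.
P'[3]: 0x99 ⊕ 0x27 ⊕ 0x1C = 0xA2.
P'[4]: 0x31 ⊕ 0x8B ⊕ 0xEC = 0x56.

P'[1] = 0x1E, P'[2] = 0x81, P'[3] = 0xA2, P'[4] = 0x56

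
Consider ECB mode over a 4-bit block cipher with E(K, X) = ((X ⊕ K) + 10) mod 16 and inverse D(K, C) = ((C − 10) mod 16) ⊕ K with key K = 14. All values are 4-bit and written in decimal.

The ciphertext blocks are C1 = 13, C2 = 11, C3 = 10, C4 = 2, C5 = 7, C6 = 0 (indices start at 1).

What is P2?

P2 = 15

ECB decryption: P_i = D(K, C_i).
P2: D(K, 11) = 15.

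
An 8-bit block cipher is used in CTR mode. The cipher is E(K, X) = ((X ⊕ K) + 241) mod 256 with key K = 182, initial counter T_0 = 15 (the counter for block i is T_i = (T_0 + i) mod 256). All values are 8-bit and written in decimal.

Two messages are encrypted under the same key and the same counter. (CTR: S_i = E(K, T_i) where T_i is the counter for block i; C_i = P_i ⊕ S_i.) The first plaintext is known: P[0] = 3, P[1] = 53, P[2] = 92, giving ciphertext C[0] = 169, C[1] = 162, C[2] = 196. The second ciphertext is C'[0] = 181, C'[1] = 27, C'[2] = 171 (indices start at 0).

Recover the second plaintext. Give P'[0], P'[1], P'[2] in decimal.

In CTR with a reused counter, both messages share the same keystream S_i, so C_i ⊕ C'_i = P_i ⊕ P'_i and thus P'_i = P_i ⊕ C_i ⊕ C'_i.
P'[0]: 3 ⊕ 169 ⊕ 181 = 31.
P'[1]: 53 ⊕ 162 ⊕ 27 = 140.
P'[2]: 92 ⊕ 196 ⊕ 171 = 51.

P'[0] = 31, P'[1] = 140, P'[2] = 51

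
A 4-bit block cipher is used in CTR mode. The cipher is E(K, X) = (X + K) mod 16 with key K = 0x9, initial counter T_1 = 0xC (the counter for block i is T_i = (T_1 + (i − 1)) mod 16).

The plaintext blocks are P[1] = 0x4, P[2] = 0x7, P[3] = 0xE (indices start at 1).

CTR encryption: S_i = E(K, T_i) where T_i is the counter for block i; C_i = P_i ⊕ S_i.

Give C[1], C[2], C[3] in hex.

C[1] = 0x1, C[2] = 0x1, C[3] = 0x9

C[1]: T = 0xC, S = E(K, T) = 0x5; 0x4 ⊕ 0x5 = 0x1.
C[2]: T = 0xD, S = E(K, T) = 0x6; 0x7 ⊕ 0x6 = 0x1.
C[3]: T = 0xE, S = E(K, T) = 0x7; 0xE ⊕ 0x7 = 0x9.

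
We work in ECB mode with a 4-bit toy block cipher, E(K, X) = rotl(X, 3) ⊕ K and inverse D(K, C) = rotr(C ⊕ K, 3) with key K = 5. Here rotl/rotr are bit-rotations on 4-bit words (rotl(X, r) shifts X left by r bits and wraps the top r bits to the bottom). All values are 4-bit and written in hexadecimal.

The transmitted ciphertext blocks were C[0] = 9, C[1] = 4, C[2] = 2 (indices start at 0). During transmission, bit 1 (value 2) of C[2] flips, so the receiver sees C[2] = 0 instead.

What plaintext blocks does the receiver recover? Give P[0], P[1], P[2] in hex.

P[0] = 9, P[1] = 2, P[2] = A

ECB decryption: P_i = D(K, C_i).
Only C[2] changed, to 0. In ECB, a change in C_i affects only P_i. Decrypting the received ciphertext:
P[0]: D(K, 9) = 9.
P[1]: D(K, 4) = 2.
P[2]: D(K, 0) = A.
Blocks that differ from the original plaintext: P[2].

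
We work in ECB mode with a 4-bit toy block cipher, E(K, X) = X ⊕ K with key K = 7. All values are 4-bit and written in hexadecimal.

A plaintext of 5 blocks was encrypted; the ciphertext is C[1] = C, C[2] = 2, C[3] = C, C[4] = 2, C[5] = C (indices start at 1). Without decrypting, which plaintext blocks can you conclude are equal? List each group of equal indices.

P[1] = P[3] = P[5]; P[2] = P[4]

ECB encrypts each block independently with the same key, so equal ciphertext blocks imply equal plaintext blocks.
C[1] = C[3] = C[5] = C, so P[1] = P[3] = P[5].
C[2] = C[4] = 2, so P[2] = P[4].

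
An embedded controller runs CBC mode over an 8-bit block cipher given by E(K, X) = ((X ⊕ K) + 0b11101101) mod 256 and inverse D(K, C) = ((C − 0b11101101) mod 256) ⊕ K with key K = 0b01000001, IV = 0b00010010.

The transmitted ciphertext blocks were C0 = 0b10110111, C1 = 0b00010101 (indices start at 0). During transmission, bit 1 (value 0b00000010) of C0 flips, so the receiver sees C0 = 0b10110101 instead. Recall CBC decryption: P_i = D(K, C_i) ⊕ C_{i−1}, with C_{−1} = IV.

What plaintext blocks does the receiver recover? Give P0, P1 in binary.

Only C0 changed, to 0b10110101. In CBC, a change in C_i garbles P_i and flips the same bit in P_{i+1}. Decrypting the received ciphertext:
P0: D(K, 0b10110101) = 0b10001001; 0b10001001 ⊕ 0b00010010 = 0b10011011.
P1: D(K, 0b00010101) = 0b01101001; 0b01101001 ⊕ 0b10110101 = 0b11011100.
Blocks that differ from the original plaintext: P0, P1.

P0 = 0b10011011, P1 = 0b11011100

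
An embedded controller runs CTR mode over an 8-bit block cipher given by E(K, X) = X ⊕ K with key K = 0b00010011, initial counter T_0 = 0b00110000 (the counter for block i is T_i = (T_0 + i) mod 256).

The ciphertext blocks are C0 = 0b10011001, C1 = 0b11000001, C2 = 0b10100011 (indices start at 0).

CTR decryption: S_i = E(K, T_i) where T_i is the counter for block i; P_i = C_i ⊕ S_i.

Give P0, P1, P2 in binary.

P0 = 0b10111010, P1 = 0b11100011, P2 = 0b10000010

P0: T = 0b00110000, S = E(K, T) = 0b00100011; 0b10011001 ⊕ 0b00100011 = 0b10111010.
P1: T = 0b00110001, S = E(K, T) = 0b00100010; 0b11000001 ⊕ 0b00100010 = 0b11100011.
P2: T = 0b00110010, S = E(K, T) = 0b00100001; 0b10100011 ⊕ 0b00100001 = 0b10000010.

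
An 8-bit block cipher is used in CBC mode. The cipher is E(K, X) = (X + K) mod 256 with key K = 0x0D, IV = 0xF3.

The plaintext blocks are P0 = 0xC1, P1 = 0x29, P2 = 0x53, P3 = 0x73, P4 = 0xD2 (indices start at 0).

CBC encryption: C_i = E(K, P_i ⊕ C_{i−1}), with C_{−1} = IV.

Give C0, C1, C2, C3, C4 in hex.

C0: P0 ⊕ 0xF3 = 0x32; E(K, 0x32) = 0x3F.
C1: P1 ⊕ 0x3F = 0x16; E(K, 0x16) = 0x23.
C2: P2 ⊕ 0x23 = 0x70; E(K, 0x70) = 0x7D.
C3: P3 ⊕ 0x7D = 0x0E; E(K, 0x0E) = 0x1B.
C4: P4 ⊕ 0x1B = 0xC9; E(K, 0xC9) = 0xD6.

C0 = 0x3F, C1 = 0x23, C2 = 0x7D, C3 = 0x1B, C4 = 0xD6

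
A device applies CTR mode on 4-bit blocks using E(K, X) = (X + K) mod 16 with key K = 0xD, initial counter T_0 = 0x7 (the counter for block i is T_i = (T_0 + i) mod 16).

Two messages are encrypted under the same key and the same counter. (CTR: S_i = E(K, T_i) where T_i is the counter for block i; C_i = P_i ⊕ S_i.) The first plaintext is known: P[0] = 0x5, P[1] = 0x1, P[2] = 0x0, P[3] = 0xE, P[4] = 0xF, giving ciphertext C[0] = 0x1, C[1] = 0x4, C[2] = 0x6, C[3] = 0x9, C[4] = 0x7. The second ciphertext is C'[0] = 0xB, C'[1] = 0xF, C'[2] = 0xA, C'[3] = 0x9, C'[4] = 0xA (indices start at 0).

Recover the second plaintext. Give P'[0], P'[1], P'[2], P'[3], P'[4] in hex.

In CTR with a reused counter, both messages share the same keystream S_i, so C_i ⊕ C'_i = P_i ⊕ P'_i and thus P'_i = P_i ⊕ C_i ⊕ C'_i.
P'[0]: 0x5 ⊕ 0x1 ⊕ 0xB = 0xF.
P'[1]: 0x1 ⊕ 0x4 ⊕ 0xF = 0xA.
P'[2]: 0x0 ⊕ 0x6 ⊕ 0xA = 0xC.
P'[3]: 0xE ⊕ 0x9 ⊕ 0x9 = 0xE.
P'[4]: 0xF ⊕ 0x7 ⊕ 0xA = 0x2.

P'[0] = 0xF, P'[1] = 0xA, P'[2] = 0xC, P'[3] = 0xE, P'[4] = 0x2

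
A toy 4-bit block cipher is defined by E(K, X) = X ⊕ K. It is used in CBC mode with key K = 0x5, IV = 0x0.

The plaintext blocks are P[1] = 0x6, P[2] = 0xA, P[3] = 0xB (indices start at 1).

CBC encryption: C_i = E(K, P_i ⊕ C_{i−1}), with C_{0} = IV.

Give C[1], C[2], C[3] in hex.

C[1] = 0x3, C[2] = 0xC, C[3] = 0x2

C[1]: P[1] ⊕ 0x0 = 0x6; E(K, 0x6) = 0x3.
C[2]: P[2] ⊕ 0x3 = 0x9; E(K, 0x9) = 0xC.
C[3]: P[3] ⊕ 0xC = 0x7; E(K, 0x7) = 0x2.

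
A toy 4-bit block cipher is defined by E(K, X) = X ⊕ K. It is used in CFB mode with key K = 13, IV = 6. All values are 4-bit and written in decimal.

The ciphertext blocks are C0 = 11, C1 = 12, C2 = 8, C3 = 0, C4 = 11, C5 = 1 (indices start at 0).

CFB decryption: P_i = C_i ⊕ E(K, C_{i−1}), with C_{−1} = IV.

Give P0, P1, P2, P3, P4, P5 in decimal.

P0: E(K, 6) = 11; 11 ⊕ 11 = 0.
P1: E(K, 11) = 6; 12 ⊕ 6 = 10.
P2: E(K, 12) = 1; 8 ⊕ 1 = 9.
P3: E(K, 8) = 5; 0 ⊕ 5 = 5.
P4: E(K, 0) = 13; 11 ⊕ 13 = 6.
P5: E(K, 11) = 6; 1 ⊕ 6 = 7.

P0 = 0, P1 = 10, P2 = 9, P3 = 5, P4 = 6, P5 = 7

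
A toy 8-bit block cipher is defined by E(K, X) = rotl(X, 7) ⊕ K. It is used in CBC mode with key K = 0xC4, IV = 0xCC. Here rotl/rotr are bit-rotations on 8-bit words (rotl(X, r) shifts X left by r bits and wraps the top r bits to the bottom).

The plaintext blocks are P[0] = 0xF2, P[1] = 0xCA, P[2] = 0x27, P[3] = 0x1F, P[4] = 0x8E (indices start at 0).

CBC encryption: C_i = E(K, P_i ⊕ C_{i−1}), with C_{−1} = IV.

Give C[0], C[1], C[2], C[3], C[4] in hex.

C[0]: P[0] ⊕ 0xCC = 0x3E; E(K, 0x3E) = 0xDB.
C[1]: P[1] ⊕ 0xDB = 0x11; E(K, 0x11) = 0x4C.
C[2]: P[2] ⊕ 0x4C = 0x6B; E(K, 0x6B) = 0x71.
C[3]: P[3] ⊕ 0x71 = 0x6E; E(K, 0x6E) = 0xF3.
C[4]: P[4] ⊕ 0xF3 = 0x7D; E(K, 0x7D) = 0x7A.

C[0] = 0xDB, C[1] = 0x4C, C[2] = 0x71, C[3] = 0xF3, C[4] = 0x7A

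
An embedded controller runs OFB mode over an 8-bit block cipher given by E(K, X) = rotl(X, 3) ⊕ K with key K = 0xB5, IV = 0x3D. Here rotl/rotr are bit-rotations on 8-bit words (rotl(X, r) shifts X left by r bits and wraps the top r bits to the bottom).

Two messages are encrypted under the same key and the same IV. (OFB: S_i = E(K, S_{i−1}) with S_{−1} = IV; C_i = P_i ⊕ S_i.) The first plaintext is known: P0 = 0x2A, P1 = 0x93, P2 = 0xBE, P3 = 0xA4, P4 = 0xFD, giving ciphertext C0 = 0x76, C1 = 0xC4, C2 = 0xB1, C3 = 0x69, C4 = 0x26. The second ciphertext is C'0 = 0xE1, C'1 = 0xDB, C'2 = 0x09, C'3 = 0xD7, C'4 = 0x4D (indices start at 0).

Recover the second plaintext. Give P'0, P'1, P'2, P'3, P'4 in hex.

In OFB with a reused IV, both messages share the same keystream S_i, so C_i ⊕ C'_i = P_i ⊕ P'_i and thus P'_i = P_i ⊕ C_i ⊕ C'_i.
P'0: 0x2A ⊕ 0x76 ⊕ 0xE1 = 0xBD.
P'1: 0x93 ⊕ 0xC4 ⊕ 0xDB = 0x8C.
P'2: 0xBE ⊕ 0xB1 ⊕ 0x09 = 0x06.
P'3: 0xA4 ⊕ 0x69 ⊕ 0xD7 = 0x1A.
P'4: 0xFD ⊕ 0x26 ⊕ 0x4D = 0x96.

P'0 = 0xBD, P'1 = 0x8C, P'2 = 0x06, P'3 = 0x1A, P'4 = 0x96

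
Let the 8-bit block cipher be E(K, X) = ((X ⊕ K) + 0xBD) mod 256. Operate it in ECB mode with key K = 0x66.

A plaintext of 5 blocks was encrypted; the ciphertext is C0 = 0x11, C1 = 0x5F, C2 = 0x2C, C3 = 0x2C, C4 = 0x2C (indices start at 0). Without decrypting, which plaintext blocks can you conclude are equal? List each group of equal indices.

ECB encrypts each block independently with the same key, so equal ciphertext blocks imply equal plaintext blocks.
C2 = C3 = C4 = 0x2C, so P2 = P3 = P4.

P2 = P3 = P4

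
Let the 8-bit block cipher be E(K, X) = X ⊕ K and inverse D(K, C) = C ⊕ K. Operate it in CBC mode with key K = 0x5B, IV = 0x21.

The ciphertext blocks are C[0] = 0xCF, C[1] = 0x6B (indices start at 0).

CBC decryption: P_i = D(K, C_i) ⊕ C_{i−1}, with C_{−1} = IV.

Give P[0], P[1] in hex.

P[0] = 0xB5, P[1] = 0xFF

P[0]: D(K, 0xCF) = 0x94; 0x94 ⊕ 0x21 = 0xB5.
P[1]: D(K, 0x6B) = 0x30; 0x30 ⊕ 0xCF = 0xFF.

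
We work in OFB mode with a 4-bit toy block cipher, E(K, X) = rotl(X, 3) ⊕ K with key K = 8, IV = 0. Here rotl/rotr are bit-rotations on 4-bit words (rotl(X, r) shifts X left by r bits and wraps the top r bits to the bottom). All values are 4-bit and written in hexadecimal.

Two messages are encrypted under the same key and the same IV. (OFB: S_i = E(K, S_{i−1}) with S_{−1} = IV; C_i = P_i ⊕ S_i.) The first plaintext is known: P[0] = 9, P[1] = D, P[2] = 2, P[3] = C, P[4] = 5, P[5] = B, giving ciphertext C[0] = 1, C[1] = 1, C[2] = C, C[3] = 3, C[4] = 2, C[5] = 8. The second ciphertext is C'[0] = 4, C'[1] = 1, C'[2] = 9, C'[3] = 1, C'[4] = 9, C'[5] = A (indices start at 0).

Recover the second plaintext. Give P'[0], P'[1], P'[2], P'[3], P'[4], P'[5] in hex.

P'[0] = C, P'[1] = D, P'[2] = 7, P'[3] = E, P'[4] = E, P'[5] = 9

In OFB with a reused IV, both messages share the same keystream S_i, so C_i ⊕ C'_i = P_i ⊕ P'_i and thus P'_i = P_i ⊕ C_i ⊕ C'_i.
P'[0]: 9 ⊕ 1 ⊕ 4 = C.
P'[1]: D ⊕ 1 ⊕ 1 = D.
P'[2]: 2 ⊕ C ⊕ 9 = 7.
P'[3]: C ⊕ 3 ⊕ 1 = E.
P'[4]: 5 ⊕ 2 ⊕ 9 = E.
P'[5]: B ⊕ 8 ⊕ A = 9.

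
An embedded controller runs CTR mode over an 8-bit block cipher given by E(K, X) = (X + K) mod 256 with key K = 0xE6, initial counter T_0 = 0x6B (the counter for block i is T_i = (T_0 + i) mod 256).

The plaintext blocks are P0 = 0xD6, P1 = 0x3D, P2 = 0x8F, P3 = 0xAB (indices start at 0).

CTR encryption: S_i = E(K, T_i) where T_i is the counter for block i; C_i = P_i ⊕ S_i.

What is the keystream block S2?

C0: T = 0x6B, S = E(K, T) = 0x51; 0xD6 ⊕ 0x51 = 0x87.
C1: T = 0x6C, S = E(K, T) = 0x52; 0x3D ⊕ 0x52 = 0x6F.
C2: T = 0x6D, S = E(K, T) = 0x53; 0x8F ⊕ 0x53 = 0xDC.
So S2 = 0x53.

0x53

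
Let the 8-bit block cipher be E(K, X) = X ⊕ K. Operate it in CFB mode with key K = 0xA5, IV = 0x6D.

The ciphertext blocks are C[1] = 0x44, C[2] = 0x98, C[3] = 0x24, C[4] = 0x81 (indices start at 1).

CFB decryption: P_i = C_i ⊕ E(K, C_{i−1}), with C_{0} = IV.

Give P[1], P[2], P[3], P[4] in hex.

P[1] = 0x8C, P[2] = 0x79, P[3] = 0x19, P[4] = 0x00

P[1]: E(K, 0x6D) = 0xC8; 0x44 ⊕ 0xC8 = 0x8C.
P[2]: E(K, 0x44) = 0xE1; 0x98 ⊕ 0xE1 = 0x79.
P[3]: E(K, 0x98) = 0x3D; 0x24 ⊕ 0x3D = 0x19.
P[4]: E(K, 0x24) = 0x81; 0x81 ⊕ 0x81 = 0x00.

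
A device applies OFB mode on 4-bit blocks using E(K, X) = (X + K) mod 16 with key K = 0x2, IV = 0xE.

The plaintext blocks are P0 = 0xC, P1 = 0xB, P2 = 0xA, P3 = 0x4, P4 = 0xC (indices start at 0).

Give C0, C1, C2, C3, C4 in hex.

OFB encryption: S_i = E(K, S_{i−1}) with S_{−1} = IV; C_i = P_i ⊕ S_i.
C0: S = E(K, 0xE) = 0x0; 0xC ⊕ 0x0 = 0xC.
C1: S = E(K, 0x0) = 0x2; 0xB ⊕ 0x2 = 0x9.
C2: S = E(K, 0x2) = 0x4; 0xA ⊕ 0x4 = 0xE.
C3: S = E(K, 0x4) = 0x6; 0x4 ⊕ 0x6 = 0x2.
C4: S = E(K, 0x6) = 0x8; 0xC ⊕ 0x8 = 0x4.

C0 = 0xC, C1 = 0x9, C2 = 0xE, C3 = 0x2, C4 = 0x4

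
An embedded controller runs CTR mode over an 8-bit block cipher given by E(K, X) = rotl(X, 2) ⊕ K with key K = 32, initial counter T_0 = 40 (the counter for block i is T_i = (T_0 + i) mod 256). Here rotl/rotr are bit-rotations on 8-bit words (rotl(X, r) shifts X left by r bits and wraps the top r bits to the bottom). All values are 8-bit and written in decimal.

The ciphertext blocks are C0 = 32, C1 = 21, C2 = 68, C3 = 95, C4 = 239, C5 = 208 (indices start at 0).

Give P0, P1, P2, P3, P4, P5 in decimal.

CTR decryption: S_i = E(K, T_i) where T_i is the counter for block i; P_i = C_i ⊕ S_i.
P0: T = 40, S = E(K, T) = 128; 32 ⊕ 128 = 160.
P1: T = 41, S = E(K, T) = 132; 21 ⊕ 132 = 145.
P2: T = 42, S = E(K, T) = 136; 68 ⊕ 136 = 204.
P3: T = 43, S = E(K, T) = 140; 95 ⊕ 140 = 211.
P4: T = 44, S = E(K, T) = 144; 239 ⊕ 144 = 127.
P5: T = 45, S = E(K, T) = 148; 208 ⊕ 148 = 68.

P0 = 160, P1 = 145, P2 = 204, P3 = 211, P4 = 127, P5 = 68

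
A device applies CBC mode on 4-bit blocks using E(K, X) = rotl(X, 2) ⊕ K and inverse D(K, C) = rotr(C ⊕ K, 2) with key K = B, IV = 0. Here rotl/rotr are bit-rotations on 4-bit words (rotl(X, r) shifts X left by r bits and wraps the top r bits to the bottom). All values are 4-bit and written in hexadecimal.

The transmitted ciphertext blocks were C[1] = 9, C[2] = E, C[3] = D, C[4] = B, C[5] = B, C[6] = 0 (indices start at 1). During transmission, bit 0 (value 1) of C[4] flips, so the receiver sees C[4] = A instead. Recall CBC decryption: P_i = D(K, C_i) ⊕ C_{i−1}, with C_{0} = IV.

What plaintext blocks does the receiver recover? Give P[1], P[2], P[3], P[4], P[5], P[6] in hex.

P[1] = 8, P[2] = C, P[3] = 7, P[4] = 9, P[5] = A, P[6] = 5

Only C[4] changed, to A. In CBC, a change in C_i garbles P_i and flips the same bit in P_{i+1}. Decrypting the received ciphertext:
P[1]: D(K, 9) = 8; 8 ⊕ 0 = 8.
P[2]: D(K, E) = 5; 5 ⊕ 9 = C.
P[3]: D(K, D) = 9; 9 ⊕ E = 7.
P[4]: D(K, A) = 4; 4 ⊕ D = 9.
P[5]: D(K, B) = 0; 0 ⊕ A = A.
P[6]: D(K, 0) = E; E ⊕ B = 5.
Blocks that differ from the original plaintext: P[4], P[5].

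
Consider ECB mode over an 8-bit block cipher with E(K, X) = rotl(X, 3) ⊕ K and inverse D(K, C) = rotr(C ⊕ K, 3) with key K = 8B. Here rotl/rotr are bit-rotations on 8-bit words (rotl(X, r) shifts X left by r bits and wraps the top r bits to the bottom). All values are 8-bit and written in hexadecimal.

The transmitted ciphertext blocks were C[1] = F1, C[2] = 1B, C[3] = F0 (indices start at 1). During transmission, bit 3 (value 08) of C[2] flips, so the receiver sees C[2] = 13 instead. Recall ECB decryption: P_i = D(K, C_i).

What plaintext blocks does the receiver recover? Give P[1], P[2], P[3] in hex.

P[1] = 4F, P[2] = 13, P[3] = 6F

Only C[2] changed, to 13. In ECB, a change in C_i affects only P_i. Decrypting the received ciphertext:
P[1]: D(K, F1) = 4F.
P[2]: D(K, 13) = 13.
P[3]: D(K, F0) = 6F.
Blocks that differ from the original plaintext: P[2].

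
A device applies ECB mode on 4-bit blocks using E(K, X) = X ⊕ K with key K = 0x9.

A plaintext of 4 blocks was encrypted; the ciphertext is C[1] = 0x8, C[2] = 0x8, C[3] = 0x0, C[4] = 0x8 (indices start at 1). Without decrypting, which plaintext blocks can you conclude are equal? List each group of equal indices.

ECB encrypts each block independently with the same key, so equal ciphertext blocks imply equal plaintext blocks.
C[1] = C[2] = C[4] = 0x8, so P[1] = P[2] = P[4].

P[1] = P[2] = P[4]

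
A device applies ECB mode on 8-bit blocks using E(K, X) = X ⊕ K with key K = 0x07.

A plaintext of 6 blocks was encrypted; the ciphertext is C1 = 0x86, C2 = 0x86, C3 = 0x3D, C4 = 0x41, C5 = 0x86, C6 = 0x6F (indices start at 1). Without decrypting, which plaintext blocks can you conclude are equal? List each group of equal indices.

ECB encrypts each block independently with the same key, so equal ciphertext blocks imply equal plaintext blocks.
C1 = C2 = C5 = 0x86, so P1 = P2 = P5.

P1 = P2 = P5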